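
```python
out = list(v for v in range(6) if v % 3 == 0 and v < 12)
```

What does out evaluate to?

Step 1: Filter range(6) where v % 3 == 0 and v < 12:
  v=0: both conditions met, included
  v=1: excluded (1 % 3 != 0)
  v=2: excluded (2 % 3 != 0)
  v=3: both conditions met, included
  v=4: excluded (4 % 3 != 0)
  v=5: excluded (5 % 3 != 0)
Therefore out = [0, 3].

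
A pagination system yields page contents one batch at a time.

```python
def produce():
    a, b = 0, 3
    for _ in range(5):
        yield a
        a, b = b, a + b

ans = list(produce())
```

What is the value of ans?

Step 1: Fibonacci-like sequence starting with a=0, b=3:
  Iteration 1: yield a=0, then a,b = 3,3
  Iteration 2: yield a=3, then a,b = 3,6
  Iteration 3: yield a=3, then a,b = 6,9
  Iteration 4: yield a=6, then a,b = 9,15
  Iteration 5: yield a=9, then a,b = 15,24
Therefore ans = [0, 3, 3, 6, 9].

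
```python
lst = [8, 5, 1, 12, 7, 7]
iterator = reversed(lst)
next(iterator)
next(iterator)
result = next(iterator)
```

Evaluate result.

Step 1: reversed([8, 5, 1, 12, 7, 7]) gives iterator: [7, 7, 12, 1, 5, 8].
Step 2: First next() = 7, second next() = 7.
Step 3: Third next() = 12.
Therefore result = 12.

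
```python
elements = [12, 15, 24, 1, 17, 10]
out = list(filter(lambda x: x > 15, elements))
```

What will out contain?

Step 1: Filter elements > 15:
  12: removed
  15: removed
  24: kept
  1: removed
  17: kept
  10: removed
Therefore out = [24, 17].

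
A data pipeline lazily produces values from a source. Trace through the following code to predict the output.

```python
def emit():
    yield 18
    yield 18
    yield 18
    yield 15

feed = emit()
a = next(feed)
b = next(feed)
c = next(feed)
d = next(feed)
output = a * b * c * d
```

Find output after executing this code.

Step 1: Create generator and consume all values:
  a = next(feed) = 18
  b = next(feed) = 18
  c = next(feed) = 18
  d = next(feed) = 15
Step 2: output = 18 * 18 * 18 * 15 = 87480.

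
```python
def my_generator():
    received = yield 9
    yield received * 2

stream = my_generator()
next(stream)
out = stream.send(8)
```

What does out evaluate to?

Step 1: next(stream) advances to first yield, producing 9.
Step 2: send(8) resumes, received = 8.
Step 3: yield received * 2 = 8 * 2 = 16.
Therefore out = 16.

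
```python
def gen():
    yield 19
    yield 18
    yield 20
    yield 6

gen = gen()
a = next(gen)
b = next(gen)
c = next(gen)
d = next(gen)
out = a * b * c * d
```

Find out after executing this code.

Step 1: Create generator and consume all values:
  a = next(gen) = 19
  b = next(gen) = 18
  c = next(gen) = 20
  d = next(gen) = 6
Step 2: out = 19 * 18 * 20 * 6 = 41040.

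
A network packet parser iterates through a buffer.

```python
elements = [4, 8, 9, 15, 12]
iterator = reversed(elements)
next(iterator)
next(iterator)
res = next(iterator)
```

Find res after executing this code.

Step 1: reversed([4, 8, 9, 15, 12]) gives iterator: [12, 15, 9, 8, 4].
Step 2: First next() = 12, second next() = 15.
Step 3: Third next() = 9.
Therefore res = 9.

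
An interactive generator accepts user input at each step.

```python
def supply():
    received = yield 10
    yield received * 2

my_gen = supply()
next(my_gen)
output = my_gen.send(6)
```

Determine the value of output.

Step 1: next(my_gen) advances to first yield, producing 10.
Step 2: send(6) resumes, received = 6.
Step 3: yield received * 2 = 6 * 2 = 12.
Therefore output = 12.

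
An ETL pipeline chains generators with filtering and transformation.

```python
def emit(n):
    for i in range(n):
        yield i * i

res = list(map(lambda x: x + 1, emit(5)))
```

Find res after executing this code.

Step 1: emit(5) yields squares: [0, 1, 4, 9, 16].
Step 2: map adds 1 to each: [1, 2, 5, 10, 17].
Therefore res = [1, 2, 5, 10, 17].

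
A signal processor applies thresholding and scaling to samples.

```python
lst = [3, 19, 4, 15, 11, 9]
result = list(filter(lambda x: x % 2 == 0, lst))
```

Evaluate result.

Step 1: Filter elements divisible by 2:
  3 % 2 = 1: removed
  19 % 2 = 1: removed
  4 % 2 = 0: kept
  15 % 2 = 1: removed
  11 % 2 = 1: removed
  9 % 2 = 1: removed
Therefore result = [4].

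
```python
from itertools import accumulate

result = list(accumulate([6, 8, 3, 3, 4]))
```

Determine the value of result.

Step 1: accumulate computes running sums:
  + 6 = 6
  + 8 = 14
  + 3 = 17
  + 3 = 20
  + 4 = 24
Therefore result = [6, 14, 17, 20, 24].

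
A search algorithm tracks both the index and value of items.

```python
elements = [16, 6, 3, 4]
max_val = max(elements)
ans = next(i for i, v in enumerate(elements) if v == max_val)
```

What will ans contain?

Step 1: max([16, 6, 3, 4]) = 16.
Step 2: Find first index where value == 16:
  Index 0: 16 == 16, found!
Therefore ans = 0.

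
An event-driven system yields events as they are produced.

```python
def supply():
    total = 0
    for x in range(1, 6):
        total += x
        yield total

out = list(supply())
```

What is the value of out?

Step 1: Generator accumulates running sum:
  x=1: total = 1, yield 1
  x=2: total = 3, yield 3
  x=3: total = 6, yield 6
  x=4: total = 10, yield 10
  x=5: total = 15, yield 15
Therefore out = [1, 3, 6, 10, 15].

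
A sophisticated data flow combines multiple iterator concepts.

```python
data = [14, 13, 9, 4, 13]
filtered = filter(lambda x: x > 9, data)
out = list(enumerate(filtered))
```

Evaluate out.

Step 1: Filter [14, 13, 9, 4, 13] for > 9: [14, 13, 13].
Step 2: enumerate re-indexes from 0: [(0, 14), (1, 13), (2, 13)].
Therefore out = [(0, 14), (1, 13), (2, 13)].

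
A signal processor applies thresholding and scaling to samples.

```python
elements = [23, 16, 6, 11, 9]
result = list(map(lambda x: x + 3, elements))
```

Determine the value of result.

Step 1: Apply lambda x: x + 3 to each element:
  23 -> 26
  16 -> 19
  6 -> 9
  11 -> 14
  9 -> 12
Therefore result = [26, 19, 9, 14, 12].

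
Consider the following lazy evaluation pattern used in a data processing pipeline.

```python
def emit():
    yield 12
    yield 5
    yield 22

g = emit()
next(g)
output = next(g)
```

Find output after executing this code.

Step 1: emit() creates a generator.
Step 2: next(g) yields 12 (consumed and discarded).
Step 3: next(g) yields 5, assigned to output.
Therefore output = 5.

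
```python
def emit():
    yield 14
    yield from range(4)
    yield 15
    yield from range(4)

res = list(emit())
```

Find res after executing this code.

Step 1: Trace yields in order:
  yield 14
  yield 0
  yield 1
  yield 2
  yield 3
  yield 15
  yield 0
  yield 1
  yield 2
  yield 3
Therefore res = [14, 0, 1, 2, 3, 15, 0, 1, 2, 3].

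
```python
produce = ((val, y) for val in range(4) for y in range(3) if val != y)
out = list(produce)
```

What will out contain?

Step 1: Nested generator over range(4) x range(3) where val != y:
  (0, 0): excluded (val == y)
  (0, 1): included
  (0, 2): included
  (1, 0): included
  (1, 1): excluded (val == y)
  (1, 2): included
  (2, 0): included
  (2, 1): included
  (2, 2): excluded (val == y)
  (3, 0): included
  (3, 1): included
  (3, 2): included
Therefore out = [(0, 1), (0, 2), (1, 0), (1, 2), (2, 0), (2, 1), (3, 0), (3, 1), (3, 2)].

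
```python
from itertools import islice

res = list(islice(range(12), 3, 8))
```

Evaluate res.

Step 1: islice(range(12), 3, 8) takes elements at indices [3, 8).
Step 2: Elements: [3, 4, 5, 6, 7].
Therefore res = [3, 4, 5, 6, 7].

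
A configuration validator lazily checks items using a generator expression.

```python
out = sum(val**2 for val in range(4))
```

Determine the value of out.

Step 1: Compute val**2 for each val in range(4):
  val=0: 0**2 = 0
  val=1: 1**2 = 1
  val=2: 2**2 = 4
  val=3: 3**2 = 9
Step 2: sum = 0 + 1 + 4 + 9 = 14.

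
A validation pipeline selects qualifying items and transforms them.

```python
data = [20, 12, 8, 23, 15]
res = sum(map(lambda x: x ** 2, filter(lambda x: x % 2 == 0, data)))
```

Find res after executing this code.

Step 1: Filter even numbers from [20, 12, 8, 23, 15]: [20, 12, 8]
Step 2: Square each: [400, 144, 64]
Step 3: Sum = 608.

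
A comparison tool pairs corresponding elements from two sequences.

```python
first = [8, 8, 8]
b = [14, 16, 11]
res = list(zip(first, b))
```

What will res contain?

Step 1: zip pairs elements at same index:
  Index 0: (8, 14)
  Index 1: (8, 16)
  Index 2: (8, 11)
Therefore res = [(8, 14), (8, 16), (8, 11)].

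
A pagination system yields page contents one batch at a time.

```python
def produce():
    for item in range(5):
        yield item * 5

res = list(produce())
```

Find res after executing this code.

Step 1: For each item in range(5), yield item * 5:
  item=0: yield 0 * 5 = 0
  item=1: yield 1 * 5 = 5
  item=2: yield 2 * 5 = 10
  item=3: yield 3 * 5 = 15
  item=4: yield 4 * 5 = 20
Therefore res = [0, 5, 10, 15, 20].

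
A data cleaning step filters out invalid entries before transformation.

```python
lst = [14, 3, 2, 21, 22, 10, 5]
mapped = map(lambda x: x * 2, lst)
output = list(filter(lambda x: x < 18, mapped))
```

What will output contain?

Step 1: Map x * 2:
  14 -> 28
  3 -> 6
  2 -> 4
  21 -> 42
  22 -> 44
  10 -> 20
  5 -> 10
Step 2: Filter for < 18:
  28: removed
  6: kept
  4: kept
  42: removed
  44: removed
  20: removed
  10: kept
Therefore output = [6, 4, 10].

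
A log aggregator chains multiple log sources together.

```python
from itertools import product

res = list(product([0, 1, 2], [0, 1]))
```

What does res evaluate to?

Step 1: product([0, 1, 2], [0, 1]) gives all pairs:
  (0, 0)
  (0, 1)
  (1, 0)
  (1, 1)
  (2, 0)
  (2, 1)
Therefore res = [(0, 0), (0, 1), (1, 0), (1, 1), (2, 0), (2, 1)].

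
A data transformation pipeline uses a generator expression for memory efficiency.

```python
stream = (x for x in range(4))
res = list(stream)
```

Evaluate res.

Step 1: Generator expression iterates range(4): [0, 1, 2, 3].
Step 2: list() collects all values.
Therefore res = [0, 1, 2, 3].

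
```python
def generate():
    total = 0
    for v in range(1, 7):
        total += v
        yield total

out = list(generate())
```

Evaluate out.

Step 1: Generator accumulates running sum:
  v=1: total = 1, yield 1
  v=2: total = 3, yield 3
  v=3: total = 6, yield 6
  v=4: total = 10, yield 10
  v=5: total = 15, yield 15
  v=6: total = 21, yield 21
Therefore out = [1, 3, 6, 10, 15, 21].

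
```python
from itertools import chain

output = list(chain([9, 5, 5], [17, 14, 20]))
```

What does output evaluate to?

Step 1: chain() concatenates iterables: [9, 5, 5] + [17, 14, 20].
Therefore output = [9, 5, 5, 17, 14, 20].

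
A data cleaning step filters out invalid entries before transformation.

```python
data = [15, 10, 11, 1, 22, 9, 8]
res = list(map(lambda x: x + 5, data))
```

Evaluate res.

Step 1: Apply lambda x: x + 5 to each element:
  15 -> 20
  10 -> 15
  11 -> 16
  1 -> 6
  22 -> 27
  9 -> 14
  8 -> 13
Therefore res = [20, 15, 16, 6, 27, 14, 13].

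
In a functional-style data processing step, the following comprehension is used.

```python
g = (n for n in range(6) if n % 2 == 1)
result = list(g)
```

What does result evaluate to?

Step 1: Filter range(6) keeping only odd values:
  n=0: even, excluded
  n=1: odd, included
  n=2: even, excluded
  n=3: odd, included
  n=4: even, excluded
  n=5: odd, included
Therefore result = [1, 3, 5].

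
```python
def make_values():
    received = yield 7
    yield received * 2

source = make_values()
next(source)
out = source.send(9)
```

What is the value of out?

Step 1: next(source) advances to first yield, producing 7.
Step 2: send(9) resumes, received = 9.
Step 3: yield received * 2 = 9 * 2 = 18.
Therefore out = 18.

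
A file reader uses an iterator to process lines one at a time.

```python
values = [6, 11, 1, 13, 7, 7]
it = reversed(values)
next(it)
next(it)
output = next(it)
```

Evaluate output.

Step 1: reversed([6, 11, 1, 13, 7, 7]) gives iterator: [7, 7, 13, 1, 11, 6].
Step 2: First next() = 7, second next() = 7.
Step 3: Third next() = 13.
Therefore output = 13.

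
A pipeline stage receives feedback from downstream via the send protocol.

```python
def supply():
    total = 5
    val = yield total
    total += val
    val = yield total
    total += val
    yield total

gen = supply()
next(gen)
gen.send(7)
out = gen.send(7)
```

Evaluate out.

Step 1: next() -> yield total=5.
Step 2: send(7) -> val=7, total = 5+7 = 12, yield 12.
Step 3: send(7) -> val=7, total = 12+7 = 19, yield 19.
Therefore out = 19.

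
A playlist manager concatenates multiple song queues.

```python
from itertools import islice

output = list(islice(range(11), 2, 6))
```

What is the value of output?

Step 1: islice(range(11), 2, 6) takes elements at indices [2, 6).
Step 2: Elements: [2, 3, 4, 5].
Therefore output = [2, 3, 4, 5].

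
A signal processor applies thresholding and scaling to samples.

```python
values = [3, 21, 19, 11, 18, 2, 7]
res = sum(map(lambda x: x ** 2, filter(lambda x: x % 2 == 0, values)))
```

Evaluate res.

Step 1: Filter even numbers from [3, 21, 19, 11, 18, 2, 7]: [18, 2]
Step 2: Square each: [324, 4]
Step 3: Sum = 328.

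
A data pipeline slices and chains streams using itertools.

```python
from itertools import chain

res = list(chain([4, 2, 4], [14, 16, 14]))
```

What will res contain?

Step 1: chain() concatenates iterables: [4, 2, 4] + [14, 16, 14].
Therefore res = [4, 2, 4, 14, 16, 14].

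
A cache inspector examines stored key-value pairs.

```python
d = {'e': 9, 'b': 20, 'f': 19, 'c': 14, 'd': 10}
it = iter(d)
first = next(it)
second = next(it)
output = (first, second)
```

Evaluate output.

Step 1: iter(d) iterates over keys: ['e', 'b', 'f', 'c', 'd'].
Step 2: first = next(it) = 'e', second = next(it) = 'b'.
Therefore output = ('e', 'b').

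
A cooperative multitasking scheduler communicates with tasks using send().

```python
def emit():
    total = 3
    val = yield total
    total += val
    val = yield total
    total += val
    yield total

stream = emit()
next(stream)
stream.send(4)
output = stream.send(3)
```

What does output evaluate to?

Step 1: next() -> yield total=3.
Step 2: send(4) -> val=4, total = 3+4 = 7, yield 7.
Step 3: send(3) -> val=3, total = 7+3 = 10, yield 10.
Therefore output = 10.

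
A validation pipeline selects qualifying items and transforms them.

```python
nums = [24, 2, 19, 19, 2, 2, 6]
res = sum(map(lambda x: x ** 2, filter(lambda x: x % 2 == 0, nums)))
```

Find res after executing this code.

Step 1: Filter even numbers from [24, 2, 19, 19, 2, 2, 6]: [24, 2, 2, 2, 6]
Step 2: Square each: [576, 4, 4, 4, 36]
Step 3: Sum = 624.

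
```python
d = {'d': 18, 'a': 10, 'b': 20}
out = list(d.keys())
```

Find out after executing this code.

Step 1: d.keys() returns the dictionary keys in insertion order.
Therefore out = ['d', 'a', 'b'].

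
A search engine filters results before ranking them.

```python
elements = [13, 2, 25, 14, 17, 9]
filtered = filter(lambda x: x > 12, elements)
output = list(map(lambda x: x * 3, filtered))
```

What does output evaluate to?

Step 1: Filter elements for elements > 12:
  13: kept
  2: removed
  25: kept
  14: kept
  17: kept
  9: removed
Step 2: Map x * 3 on filtered [13, 25, 14, 17]:
  13 -> 39
  25 -> 75
  14 -> 42
  17 -> 51
Therefore output = [39, 75, 42, 51].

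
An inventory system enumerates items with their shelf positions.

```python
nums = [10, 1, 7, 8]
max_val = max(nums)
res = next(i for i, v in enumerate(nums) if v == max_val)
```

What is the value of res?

Step 1: max([10, 1, 7, 8]) = 10.
Step 2: Find first index where value == 10:
  Index 0: 10 == 10, found!
Therefore res = 0.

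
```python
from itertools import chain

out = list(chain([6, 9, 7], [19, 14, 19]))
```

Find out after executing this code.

Step 1: chain() concatenates iterables: [6, 9, 7] + [19, 14, 19].
Therefore out = [6, 9, 7, 19, 14, 19].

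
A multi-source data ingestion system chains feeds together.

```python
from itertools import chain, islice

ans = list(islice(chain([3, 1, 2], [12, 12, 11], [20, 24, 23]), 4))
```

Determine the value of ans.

Step 1: chain([3, 1, 2], [12, 12, 11], [20, 24, 23]) = [3, 1, 2, 12, 12, 11, 20, 24, 23].
Step 2: islice takes first 4 elements: [3, 1, 2, 12].
Therefore ans = [3, 1, 2, 12].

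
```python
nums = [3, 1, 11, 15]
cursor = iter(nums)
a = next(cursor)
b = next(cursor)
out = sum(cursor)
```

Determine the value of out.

Step 1: Create iterator over [3, 1, 11, 15].
Step 2: a = next() = 3, b = next() = 1.
Step 3: sum() of remaining [11, 15] = 26.
Therefore out = 26.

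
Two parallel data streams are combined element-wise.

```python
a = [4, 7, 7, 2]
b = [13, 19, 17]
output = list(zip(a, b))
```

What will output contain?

Step 1: zip stops at shortest (len(a)=4, len(b)=3):
  Index 0: (4, 13)
  Index 1: (7, 19)
  Index 2: (7, 17)
Step 2: Last element of a (2) has no pair, dropped.
Therefore output = [(4, 13), (7, 19), (7, 17)].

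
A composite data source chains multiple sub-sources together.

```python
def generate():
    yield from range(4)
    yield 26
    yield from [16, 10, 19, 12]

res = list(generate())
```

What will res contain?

Step 1: Trace yields in order:
  yield 0
  yield 1
  yield 2
  yield 3
  yield 26
  yield 16
  yield 10
  yield 19
  yield 12
Therefore res = [0, 1, 2, 3, 26, 16, 10, 19, 12].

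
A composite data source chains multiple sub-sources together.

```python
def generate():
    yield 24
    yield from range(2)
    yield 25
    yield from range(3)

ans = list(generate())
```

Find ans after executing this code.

Step 1: Trace yields in order:
  yield 24
  yield 0
  yield 1
  yield 25
  yield 0
  yield 1
  yield 2
Therefore ans = [24, 0, 1, 25, 0, 1, 2].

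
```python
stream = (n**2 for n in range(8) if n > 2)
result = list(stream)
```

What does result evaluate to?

Step 1: For range(8), keep n > 2, then square:
  n=0: 0 <= 2, excluded
  n=1: 1 <= 2, excluded
  n=2: 2 <= 2, excluded
  n=3: 3 > 2, yield 3**2 = 9
  n=4: 4 > 2, yield 4**2 = 16
  n=5: 5 > 2, yield 5**2 = 25
  n=6: 6 > 2, yield 6**2 = 36
  n=7: 7 > 2, yield 7**2 = 49
Therefore result = [9, 16, 25, 36, 49].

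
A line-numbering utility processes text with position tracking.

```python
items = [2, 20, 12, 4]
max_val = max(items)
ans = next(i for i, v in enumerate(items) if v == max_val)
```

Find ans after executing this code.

Step 1: max([2, 20, 12, 4]) = 20.
Step 2: Find first index where value == 20:
  Index 0: 2 != 20
  Index 1: 20 == 20, found!
Therefore ans = 1.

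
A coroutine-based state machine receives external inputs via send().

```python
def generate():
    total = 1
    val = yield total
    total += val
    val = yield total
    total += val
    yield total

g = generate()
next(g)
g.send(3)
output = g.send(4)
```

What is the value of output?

Step 1: next() -> yield total=1.
Step 2: send(3) -> val=3, total = 1+3 = 4, yield 4.
Step 3: send(4) -> val=4, total = 4+4 = 8, yield 8.
Therefore output = 8.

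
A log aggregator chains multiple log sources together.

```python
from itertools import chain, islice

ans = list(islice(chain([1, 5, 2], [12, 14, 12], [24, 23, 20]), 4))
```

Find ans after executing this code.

Step 1: chain([1, 5, 2], [12, 14, 12], [24, 23, 20]) = [1, 5, 2, 12, 14, 12, 24, 23, 20].
Step 2: islice takes first 4 elements: [1, 5, 2, 12].
Therefore ans = [1, 5, 2, 12].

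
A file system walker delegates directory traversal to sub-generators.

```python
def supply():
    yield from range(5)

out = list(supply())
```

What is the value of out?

Step 1: yield from delegates to the iterable, yielding each element.
Step 2: Collected values: [0, 1, 2, 3, 4].
Therefore out = [0, 1, 2, 3, 4].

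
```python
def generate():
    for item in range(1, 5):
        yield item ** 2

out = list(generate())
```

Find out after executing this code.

Step 1: For each item in range(1, 5), yield item**2:
  item=1: yield 1**2 = 1
  item=2: yield 2**2 = 4
  item=3: yield 3**2 = 9
  item=4: yield 4**2 = 16
Therefore out = [1, 4, 9, 16].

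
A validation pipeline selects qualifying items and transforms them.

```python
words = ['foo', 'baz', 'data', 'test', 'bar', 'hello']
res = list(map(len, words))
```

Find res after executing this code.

Step 1: Map len() to each word:
  'foo' -> 3
  'baz' -> 3
  'data' -> 4
  'test' -> 4
  'bar' -> 3
  'hello' -> 5
Therefore res = [3, 3, 4, 4, 3, 5].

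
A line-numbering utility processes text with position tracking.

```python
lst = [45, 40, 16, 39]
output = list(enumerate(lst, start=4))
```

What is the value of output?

Step 1: enumerate with start=4:
  (4, 45)
  (5, 40)
  (6, 16)
  (7, 39)
Therefore output = [(4, 45), (5, 40), (6, 16), (7, 39)].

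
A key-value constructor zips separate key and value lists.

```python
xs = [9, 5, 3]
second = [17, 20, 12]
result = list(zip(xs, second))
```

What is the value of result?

Step 1: zip pairs elements at same index:
  Index 0: (9, 17)
  Index 1: (5, 20)
  Index 2: (3, 12)
Therefore result = [(9, 17), (5, 20), (3, 12)].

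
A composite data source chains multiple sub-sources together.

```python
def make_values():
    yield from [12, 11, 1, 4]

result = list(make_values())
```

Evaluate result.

Step 1: yield from delegates to the iterable, yielding each element.
Step 2: Collected values: [12, 11, 1, 4].
Therefore result = [12, 11, 1, 4].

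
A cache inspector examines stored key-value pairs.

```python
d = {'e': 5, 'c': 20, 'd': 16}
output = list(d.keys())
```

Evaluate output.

Step 1: d.keys() returns the dictionary keys in insertion order.
Therefore output = ['e', 'c', 'd'].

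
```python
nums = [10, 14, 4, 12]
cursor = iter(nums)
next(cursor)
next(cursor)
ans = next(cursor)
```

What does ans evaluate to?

Step 1: Create iterator over [10, 14, 4, 12].
Step 2: next() consumes 10.
Step 3: next() consumes 14.
Step 4: next() returns 4.
Therefore ans = 4.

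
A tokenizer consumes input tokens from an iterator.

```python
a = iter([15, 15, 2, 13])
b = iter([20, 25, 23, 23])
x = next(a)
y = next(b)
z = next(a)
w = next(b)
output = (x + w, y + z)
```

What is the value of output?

Step 1: a iterates [15, 15, 2, 13], b iterates [20, 25, 23, 23].
Step 2: x = next(a) = 15, y = next(b) = 20.
Step 3: z = next(a) = 15, w = next(b) = 25.
Step 4: output = (15 + 25, 20 + 15) = (40, 35).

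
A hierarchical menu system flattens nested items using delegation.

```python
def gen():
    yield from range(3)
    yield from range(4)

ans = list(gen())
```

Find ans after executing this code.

Step 1: Trace yields in order:
  yield 0
  yield 1
  yield 2
  yield 0
  yield 1
  yield 2
  yield 3
Therefore ans = [0, 1, 2, 0, 1, 2, 3].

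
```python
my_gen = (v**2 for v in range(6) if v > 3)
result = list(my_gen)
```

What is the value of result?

Step 1: For range(6), keep v > 3, then square:
  v=0: 0 <= 3, excluded
  v=1: 1 <= 3, excluded
  v=2: 2 <= 3, excluded
  v=3: 3 <= 3, excluded
  v=4: 4 > 3, yield 4**2 = 16
  v=5: 5 > 3, yield 5**2 = 25
Therefore result = [16, 25].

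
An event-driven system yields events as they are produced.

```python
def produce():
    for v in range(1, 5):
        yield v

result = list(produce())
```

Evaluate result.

Step 1: The generator yields each value from range(1, 5).
Step 2: list() consumes all yields: [1, 2, 3, 4].
Therefore result = [1, 2, 3, 4].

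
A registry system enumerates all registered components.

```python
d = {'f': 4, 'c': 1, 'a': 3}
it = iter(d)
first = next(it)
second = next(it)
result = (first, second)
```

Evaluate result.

Step 1: iter(d) iterates over keys: ['f', 'c', 'a'].
Step 2: first = next(it) = 'f', second = next(it) = 'c'.
Therefore result = ('f', 'c').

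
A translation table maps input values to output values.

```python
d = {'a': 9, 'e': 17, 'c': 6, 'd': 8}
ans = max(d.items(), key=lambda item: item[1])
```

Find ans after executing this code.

Step 1: Find item with maximum value:
  ('a', 9)
  ('e', 17)
  ('c', 6)
  ('d', 8)
Step 2: Maximum value is 17 at key 'e'.
Therefore ans = ('e', 17).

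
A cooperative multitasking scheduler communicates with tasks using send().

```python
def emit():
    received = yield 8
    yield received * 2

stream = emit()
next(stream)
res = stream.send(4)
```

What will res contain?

Step 1: next(stream) advances to first yield, producing 8.
Step 2: send(4) resumes, received = 4.
Step 3: yield received * 2 = 4 * 2 = 8.
Therefore res = 8.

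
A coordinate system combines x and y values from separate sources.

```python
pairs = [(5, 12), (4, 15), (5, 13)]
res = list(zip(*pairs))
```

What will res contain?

Step 1: zip(*pairs) transposes: unzips [(5, 12), (4, 15), (5, 13)] into separate sequences.
Step 2: First elements: (5, 4, 5), second elements: (12, 15, 13).
Therefore res = [(5, 4, 5), (12, 15, 13)].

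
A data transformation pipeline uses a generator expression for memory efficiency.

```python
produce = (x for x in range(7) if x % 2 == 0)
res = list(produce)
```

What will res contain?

Step 1: Filter range(7) keeping only even values:
  x=0: even, included
  x=1: odd, excluded
  x=2: even, included
  x=3: odd, excluded
  x=4: even, included
  x=5: odd, excluded
  x=6: even, included
Therefore res = [0, 2, 4, 6].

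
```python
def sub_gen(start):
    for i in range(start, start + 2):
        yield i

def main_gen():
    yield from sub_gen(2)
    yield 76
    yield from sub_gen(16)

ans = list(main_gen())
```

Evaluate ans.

Step 1: main_gen() delegates to sub_gen(2):
  yield 2
  yield 3
Step 2: yield 76
Step 3: Delegates to sub_gen(16):
  yield 16
  yield 17
Therefore ans = [2, 3, 76, 16, 17].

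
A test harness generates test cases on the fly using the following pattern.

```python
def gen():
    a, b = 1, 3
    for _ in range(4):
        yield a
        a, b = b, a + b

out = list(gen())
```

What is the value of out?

Step 1: Fibonacci-like sequence starting with a=1, b=3:
  Iteration 1: yield a=1, then a,b = 3,4
  Iteration 2: yield a=3, then a,b = 4,7
  Iteration 3: yield a=4, then a,b = 7,11
  Iteration 4: yield a=7, then a,b = 11,18
Therefore out = [1, 3, 4, 7].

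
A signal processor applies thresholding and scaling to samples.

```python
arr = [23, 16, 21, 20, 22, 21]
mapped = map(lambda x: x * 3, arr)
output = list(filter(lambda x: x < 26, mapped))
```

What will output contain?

Step 1: Map x * 3:
  23 -> 69
  16 -> 48
  21 -> 63
  20 -> 60
  22 -> 66
  21 -> 63
Step 2: Filter for < 26:
  69: removed
  48: removed
  63: removed
  60: removed
  66: removed
  63: removed
Therefore output = [].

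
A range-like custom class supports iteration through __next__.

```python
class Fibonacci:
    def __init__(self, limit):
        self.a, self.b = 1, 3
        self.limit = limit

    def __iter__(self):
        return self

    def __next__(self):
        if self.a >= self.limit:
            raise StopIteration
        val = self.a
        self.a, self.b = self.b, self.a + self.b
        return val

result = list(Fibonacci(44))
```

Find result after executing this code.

Step 1: Fibonacci-like sequence (a=1, b=3) until >= 44:
  Yield 1, then a,b = 3,4
  Yield 3, then a,b = 4,7
  Yield 4, then a,b = 7,11
  Yield 7, then a,b = 11,18
  Yield 11, then a,b = 18,29
  Yield 18, then a,b = 29,47
  Yield 29, then a,b = 47,76
Step 2: 47 >= 44, stop.
Therefore result = [1, 3, 4, 7, 11, 18, 29].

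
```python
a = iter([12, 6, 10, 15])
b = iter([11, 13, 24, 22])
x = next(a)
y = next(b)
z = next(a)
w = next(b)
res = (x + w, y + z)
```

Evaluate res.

Step 1: a iterates [12, 6, 10, 15], b iterates [11, 13, 24, 22].
Step 2: x = next(a) = 12, y = next(b) = 11.
Step 3: z = next(a) = 6, w = next(b) = 13.
Step 4: res = (12 + 13, 11 + 6) = (25, 17).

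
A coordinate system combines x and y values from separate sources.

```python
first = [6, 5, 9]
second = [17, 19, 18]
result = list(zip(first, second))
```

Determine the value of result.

Step 1: zip pairs elements at same index:
  Index 0: (6, 17)
  Index 1: (5, 19)
  Index 2: (9, 18)
Therefore result = [(6, 17), (5, 19), (9, 18)].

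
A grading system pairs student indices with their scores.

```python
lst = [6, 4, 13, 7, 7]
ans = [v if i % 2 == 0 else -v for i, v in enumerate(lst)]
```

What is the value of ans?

Step 1: For each (i, v), keep v if i is even, negate if odd:
  i=0 (even): keep 6
  i=1 (odd): negate to -4
  i=2 (even): keep 13
  i=3 (odd): negate to -7
  i=4 (even): keep 7
Therefore ans = [6, -4, 13, -7, 7].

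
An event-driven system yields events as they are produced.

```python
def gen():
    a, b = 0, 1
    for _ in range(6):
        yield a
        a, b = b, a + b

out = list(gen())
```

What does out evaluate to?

Step 1: Fibonacci-like sequence starting with a=0, b=1:
  Iteration 1: yield a=0, then a,b = 1,1
  Iteration 2: yield a=1, then a,b = 1,2
  Iteration 3: yield a=1, then a,b = 2,3
  Iteration 4: yield a=2, then a,b = 3,5
  Iteration 5: yield a=3, then a,b = 5,8
  Iteration 6: yield a=5, then a,b = 8,13
Therefore out = [0, 1, 1, 2, 3, 5].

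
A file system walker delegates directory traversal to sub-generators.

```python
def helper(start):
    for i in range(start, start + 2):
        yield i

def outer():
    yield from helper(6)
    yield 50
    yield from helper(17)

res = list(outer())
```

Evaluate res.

Step 1: outer() delegates to helper(6):
  yield 6
  yield 7
Step 2: yield 50
Step 3: Delegates to helper(17):
  yield 17
  yield 18
Therefore res = [6, 7, 50, 17, 18].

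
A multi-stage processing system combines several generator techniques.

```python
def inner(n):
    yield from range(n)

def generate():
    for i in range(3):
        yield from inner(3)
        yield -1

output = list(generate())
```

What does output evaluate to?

Step 1: For each i in range(3):
  i=0: yield from inner(3) -> [0, 1, 2], then yield -1
  i=1: yield from inner(3) -> [0, 1, 2], then yield -1
  i=2: yield from inner(3) -> [0, 1, 2], then yield -1
Therefore output = [0, 1, 2, -1, 0, 1, 2, -1, 0, 1, 2, -1].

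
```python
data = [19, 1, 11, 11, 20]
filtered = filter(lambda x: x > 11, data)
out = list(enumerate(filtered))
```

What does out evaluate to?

Step 1: Filter [19, 1, 11, 11, 20] for > 11: [19, 20].
Step 2: enumerate re-indexes from 0: [(0, 19), (1, 20)].
Therefore out = [(0, 19), (1, 20)].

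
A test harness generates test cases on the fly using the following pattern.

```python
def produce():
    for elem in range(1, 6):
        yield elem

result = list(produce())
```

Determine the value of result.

Step 1: The generator yields each value from range(1, 6).
Step 2: list() consumes all yields: [1, 2, 3, 4, 5].
Therefore result = [1, 2, 3, 4, 5].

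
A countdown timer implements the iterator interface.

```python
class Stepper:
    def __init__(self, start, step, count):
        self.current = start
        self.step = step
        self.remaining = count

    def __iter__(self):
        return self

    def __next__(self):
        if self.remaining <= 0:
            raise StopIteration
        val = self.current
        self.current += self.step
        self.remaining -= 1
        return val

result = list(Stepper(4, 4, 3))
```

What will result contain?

Step 1: Stepper starts at 4, increments by 4, for 3 steps:
  Yield 4, then current += 4
  Yield 8, then current += 4
  Yield 12, then current += 4
Therefore result = [4, 8, 12].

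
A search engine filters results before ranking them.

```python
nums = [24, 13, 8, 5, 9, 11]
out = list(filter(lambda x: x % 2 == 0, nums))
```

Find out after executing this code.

Step 1: Filter elements divisible by 2:
  24 % 2 = 0: kept
  13 % 2 = 1: removed
  8 % 2 = 0: kept
  5 % 2 = 1: removed
  9 % 2 = 1: removed
  11 % 2 = 1: removed
Therefore out = [24, 8].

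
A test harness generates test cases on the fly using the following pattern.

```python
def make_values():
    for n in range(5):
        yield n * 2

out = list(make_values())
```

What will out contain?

Step 1: For each n in range(5), yield n * 2:
  n=0: yield 0 * 2 = 0
  n=1: yield 1 * 2 = 2
  n=2: yield 2 * 2 = 4
  n=3: yield 3 * 2 = 6
  n=4: yield 4 * 2 = 8
Therefore out = [0, 2, 4, 6, 8].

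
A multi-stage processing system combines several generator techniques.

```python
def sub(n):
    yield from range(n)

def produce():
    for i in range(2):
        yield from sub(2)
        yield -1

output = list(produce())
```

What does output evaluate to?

Step 1: For each i in range(2):
  i=0: yield from sub(2) -> [0, 1], then yield -1
  i=1: yield from sub(2) -> [0, 1], then yield -1
Therefore output = [0, 1, -1, 0, 1, -1].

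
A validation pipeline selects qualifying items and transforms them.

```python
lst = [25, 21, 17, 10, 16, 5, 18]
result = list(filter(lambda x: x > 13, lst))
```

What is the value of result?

Step 1: Filter elements > 13:
  25: kept
  21: kept
  17: kept
  10: removed
  16: kept
  5: removed
  18: kept
Therefore result = [25, 21, 17, 16, 18].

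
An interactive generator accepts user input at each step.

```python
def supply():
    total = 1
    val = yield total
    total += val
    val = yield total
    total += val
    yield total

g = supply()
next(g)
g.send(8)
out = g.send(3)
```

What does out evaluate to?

Step 1: next() -> yield total=1.
Step 2: send(8) -> val=8, total = 1+8 = 9, yield 9.
Step 3: send(3) -> val=3, total = 9+3 = 12, yield 12.
Therefore out = 12.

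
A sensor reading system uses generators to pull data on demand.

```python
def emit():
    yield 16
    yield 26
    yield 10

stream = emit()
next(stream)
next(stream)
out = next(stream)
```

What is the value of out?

Step 1: emit() creates a generator.
Step 2: next(stream) yields 16 (consumed and discarded).
Step 3: next(stream) yields 26 (consumed and discarded).
Step 4: next(stream) yields 10, assigned to out.
Therefore out = 10.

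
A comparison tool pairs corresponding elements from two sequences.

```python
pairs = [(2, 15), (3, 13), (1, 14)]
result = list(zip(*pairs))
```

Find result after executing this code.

Step 1: zip(*pairs) transposes: unzips [(2, 15), (3, 13), (1, 14)] into separate sequences.
Step 2: First elements: (2, 3, 1), second elements: (15, 13, 14).
Therefore result = [(2, 3, 1), (15, 13, 14)].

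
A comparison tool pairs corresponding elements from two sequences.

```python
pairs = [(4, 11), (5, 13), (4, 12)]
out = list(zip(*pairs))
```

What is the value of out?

Step 1: zip(*pairs) transposes: unzips [(4, 11), (5, 13), (4, 12)] into separate sequences.
Step 2: First elements: (4, 5, 4), second elements: (11, 13, 12).
Therefore out = [(4, 5, 4), (11, 13, 12)].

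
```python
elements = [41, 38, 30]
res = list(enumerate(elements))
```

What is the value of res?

Step 1: enumerate pairs each element with its index:
  (0, 41)
  (1, 38)
  (2, 30)
Therefore res = [(0, 41), (1, 38), (2, 30)].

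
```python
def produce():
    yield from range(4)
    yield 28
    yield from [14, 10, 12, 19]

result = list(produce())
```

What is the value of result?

Step 1: Trace yields in order:
  yield 0
  yield 1
  yield 2
  yield 3
  yield 28
  yield 14
  yield 10
  yield 12
  yield 19
Therefore result = [0, 1, 2, 3, 28, 14, 10, 12, 19].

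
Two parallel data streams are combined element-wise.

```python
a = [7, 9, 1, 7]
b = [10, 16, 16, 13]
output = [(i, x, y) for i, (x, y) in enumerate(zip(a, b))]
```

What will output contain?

Step 1: enumerate(zip(a, b)) gives index with paired elements:
  i=0: (7, 10)
  i=1: (9, 16)
  i=2: (1, 16)
  i=3: (7, 13)
Therefore output = [(0, 7, 10), (1, 9, 16), (2, 1, 16), (3, 7, 13)].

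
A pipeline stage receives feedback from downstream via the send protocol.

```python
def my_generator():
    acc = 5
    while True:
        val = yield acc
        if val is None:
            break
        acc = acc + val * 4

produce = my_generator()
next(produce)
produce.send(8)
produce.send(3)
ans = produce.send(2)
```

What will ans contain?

Step 1: next() -> yield acc=5.
Step 2: send(8) -> val=8, acc = 5 + 8*4 = 37, yield 37.
Step 3: send(3) -> val=3, acc = 37 + 3*4 = 49, yield 49.
Step 4: send(2) -> val=2, acc = 49 + 2*4 = 57, yield 57.
Therefore ans = 57.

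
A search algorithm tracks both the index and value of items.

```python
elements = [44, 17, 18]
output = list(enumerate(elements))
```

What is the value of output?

Step 1: enumerate pairs each element with its index:
  (0, 44)
  (1, 17)
  (2, 18)
Therefore output = [(0, 44), (1, 17), (2, 18)].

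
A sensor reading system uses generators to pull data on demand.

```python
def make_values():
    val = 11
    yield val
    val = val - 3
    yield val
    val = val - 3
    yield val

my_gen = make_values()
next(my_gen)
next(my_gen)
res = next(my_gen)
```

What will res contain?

Step 1: Trace through generator execution:
  Yield 1: val starts at 11, yield 11
  Yield 2: val = 11 - 3 = 8, yield 8
  Yield 3: val = 8 - 3 = 5, yield 5
Step 2: First next() gets 11, second next() gets the second value, third next() yields 5.
Therefore res = 5.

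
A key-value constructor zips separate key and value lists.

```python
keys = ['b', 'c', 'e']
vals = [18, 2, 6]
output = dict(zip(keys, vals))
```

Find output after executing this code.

Step 1: zip pairs keys with values:
  'b' -> 18
  'c' -> 2
  'e' -> 6
Therefore output = {'b': 18, 'c': 2, 'e': 6}.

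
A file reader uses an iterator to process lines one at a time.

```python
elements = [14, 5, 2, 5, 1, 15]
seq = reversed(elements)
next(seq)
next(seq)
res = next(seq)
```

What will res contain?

Step 1: reversed([14, 5, 2, 5, 1, 15]) gives iterator: [15, 1, 5, 2, 5, 14].
Step 2: First next() = 15, second next() = 1.
Step 3: Third next() = 5.
Therefore res = 5.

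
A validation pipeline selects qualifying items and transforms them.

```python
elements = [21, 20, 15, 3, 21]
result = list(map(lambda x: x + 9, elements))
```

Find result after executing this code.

Step 1: Apply lambda x: x + 9 to each element:
  21 -> 30
  20 -> 29
  15 -> 24
  3 -> 12
  21 -> 30
Therefore result = [30, 29, 24, 12, 30].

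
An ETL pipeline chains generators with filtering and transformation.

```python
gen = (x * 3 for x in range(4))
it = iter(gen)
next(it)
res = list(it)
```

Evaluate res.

Step 1: Generator produces [0, 3, 6, 9].
Step 2: next(it) consumes first element (0).
Step 3: list(it) collects remaining: [3, 6, 9].
Therefore res = [3, 6, 9].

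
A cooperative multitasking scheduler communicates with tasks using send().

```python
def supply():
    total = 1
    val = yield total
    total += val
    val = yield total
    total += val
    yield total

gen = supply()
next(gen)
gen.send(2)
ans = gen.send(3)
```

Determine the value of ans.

Step 1: next() -> yield total=1.
Step 2: send(2) -> val=2, total = 1+2 = 3, yield 3.
Step 3: send(3) -> val=3, total = 3+3 = 6, yield 6.
Therefore ans = 6.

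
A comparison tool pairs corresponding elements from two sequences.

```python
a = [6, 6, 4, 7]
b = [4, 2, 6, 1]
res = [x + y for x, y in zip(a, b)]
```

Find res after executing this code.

Step 1: Add corresponding elements:
  6 + 4 = 10
  6 + 2 = 8
  4 + 6 = 10
  7 + 1 = 8
Therefore res = [10, 8, 10, 8].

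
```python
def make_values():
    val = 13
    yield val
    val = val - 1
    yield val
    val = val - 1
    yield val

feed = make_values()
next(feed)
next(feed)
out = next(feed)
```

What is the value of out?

Step 1: Trace through generator execution:
  Yield 1: val starts at 13, yield 13
  Yield 2: val = 13 - 1 = 12, yield 12
  Yield 3: val = 12 - 1 = 11, yield 11
Step 2: First next() gets 13, second next() gets the second value, third next() yields 11.
Therefore out = 11.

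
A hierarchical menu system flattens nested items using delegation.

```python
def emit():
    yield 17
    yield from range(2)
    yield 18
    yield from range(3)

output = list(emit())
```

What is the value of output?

Step 1: Trace yields in order:
  yield 17
  yield 0
  yield 1
  yield 18
  yield 0
  yield 1
  yield 2
Therefore output = [17, 0, 1, 18, 0, 1, 2].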